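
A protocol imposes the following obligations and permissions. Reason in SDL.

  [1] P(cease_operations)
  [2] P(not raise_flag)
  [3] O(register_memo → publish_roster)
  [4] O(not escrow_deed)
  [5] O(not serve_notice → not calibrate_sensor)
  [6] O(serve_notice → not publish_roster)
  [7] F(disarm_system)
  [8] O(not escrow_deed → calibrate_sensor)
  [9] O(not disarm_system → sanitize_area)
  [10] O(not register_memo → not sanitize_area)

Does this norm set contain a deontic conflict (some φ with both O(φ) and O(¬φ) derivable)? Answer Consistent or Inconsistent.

F(disarm_system) at premise 7 means O(not disarm_system).
Applying K to premise 9 (O(not disarm_system → sanitize_area)) and O(not disarm_system) yields O(sanitize_area).
Premise 10, O(not register_memo → not sanitize_area), contraposes to O(sanitize_area → register_memo); with O(sanitize_area) we get O(register_memo).
Applying K to premise 3 (O(register_memo → publish_roster)) and O(register_memo) yields O(publish_roster).
The contrapositive of premise 6 (O(serve_notice → not publish_roster)) is O(publish_roster → not serve_notice), and O(publish_roster) is already established, so O(not serve_notice).
With premise 5, O(not serve_notice → not calibrate_sensor), the K-axiom yields O(not calibrate_sensor).
Premise 8 is O(not escrow_deed → calibrate_sensor); contrapositively O(not calibrate_sensor → escrow_deed). Since O(not calibrate_sensor) holds, K gives O(escrow_deed).
Yet premise 4 states O(not escrow_deed).
We now have both O(escrow_deed) and O(not escrow_deed) — escrow_deed is simultaneously obligatory and forbidden, violating the D-axiom.

Inconsistent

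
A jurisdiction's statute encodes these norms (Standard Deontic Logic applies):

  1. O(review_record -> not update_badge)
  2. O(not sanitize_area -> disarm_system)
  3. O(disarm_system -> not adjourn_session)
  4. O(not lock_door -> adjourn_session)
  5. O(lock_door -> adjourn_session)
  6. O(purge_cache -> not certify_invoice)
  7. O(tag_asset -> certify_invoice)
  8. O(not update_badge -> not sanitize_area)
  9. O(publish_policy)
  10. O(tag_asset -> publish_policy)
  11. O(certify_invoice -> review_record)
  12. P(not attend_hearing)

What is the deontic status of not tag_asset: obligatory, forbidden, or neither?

Obligatory

Premises 5 and 4 cover both cases: O(lock_door -> adjourn_session) and O(not lock_door -> adjourn_session). Since lock_door ∨ not lock_door is a tautology, O(adjourn_session) follows.
The contrapositive of premise 3 (O(disarm_system -> not adjourn_session)) is O(adjourn_session -> not disarm_system), and O(adjourn_session) is already established, so O(not disarm_system).
The contrapositive of premise 2 (O(not sanitize_area -> disarm_system)) is O(not disarm_system -> sanitize_area), and O(not disarm_system) is already established, so O(sanitize_area).
The contrapositive of premise 8 (O(not update_badge -> not sanitize_area)) is O(sanitize_area -> update_badge), and O(sanitize_area) is already established, so O(update_badge).
Premise 1 is O(review_record -> not update_badge); contrapositively O(update_badge -> not review_record). Since O(update_badge) holds, K gives O(not review_record).
Premise 11 is O(certify_invoice -> review_record); contrapositively O(not review_record -> not certify_invoice). Since O(not review_record) holds, K gives O(not certify_invoice).
Premise 7 is O(tag_asset -> certify_invoice); contrapositively O(not certify_invoice -> not tag_asset). Since O(not certify_invoice) holds, K gives O(not tag_asset).
Premises 6, 9, 10, 12 do not contribute to this derivation.
Hence not tag_asset is obligatory.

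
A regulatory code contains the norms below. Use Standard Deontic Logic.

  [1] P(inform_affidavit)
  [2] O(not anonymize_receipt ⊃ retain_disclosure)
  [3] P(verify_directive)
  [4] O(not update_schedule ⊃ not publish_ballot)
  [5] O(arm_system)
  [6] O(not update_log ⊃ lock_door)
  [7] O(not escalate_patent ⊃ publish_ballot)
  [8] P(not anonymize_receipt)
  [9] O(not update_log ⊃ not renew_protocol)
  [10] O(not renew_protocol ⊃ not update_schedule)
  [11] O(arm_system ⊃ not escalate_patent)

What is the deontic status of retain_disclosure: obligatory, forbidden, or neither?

Premise 2 is O(not anonymize_receipt ⊃ retain_disclosure), but O(not anonymize_receipt) is not derivable from the premises (the permission P(not anonymize_receipt) asserts only not O(anonymize_receipt), not O(not anonymize_receipt)), so it does not yield O(retain_disclosure).
No premise or chain of K-axiom applications forces O(retain_disclosure), and none forces O(not retain_disclosure). So retain_disclosure is neither obligatory nor forbidden under these norms.

Neither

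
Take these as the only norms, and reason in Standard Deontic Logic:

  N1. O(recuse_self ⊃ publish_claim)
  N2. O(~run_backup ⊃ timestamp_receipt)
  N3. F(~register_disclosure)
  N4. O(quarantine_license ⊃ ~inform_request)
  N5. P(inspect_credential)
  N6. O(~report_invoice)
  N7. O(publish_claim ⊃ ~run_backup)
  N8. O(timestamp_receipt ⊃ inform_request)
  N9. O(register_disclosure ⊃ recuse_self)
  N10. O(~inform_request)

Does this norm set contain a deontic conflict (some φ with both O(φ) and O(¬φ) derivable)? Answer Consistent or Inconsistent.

Premise 10 gives O(~inform_request).
Premise 8, O(timestamp_receipt ⊃ inform_request), contraposes to O(~inform_request ⊃ ~timestamp_receipt); with O(~inform_request) we get O(~timestamp_receipt).
Premise 2 is O(~run_backup ⊃ timestamp_receipt); contrapositively O(~timestamp_receipt ⊃ run_backup). Since O(~timestamp_receipt) holds, K gives O(run_backup).
The contrapositive of premise 7 (O(publish_claim ⊃ ~run_backup)) is O(run_backup ⊃ ~publish_claim), and O(run_backup) is already established, so O(~publish_claim).
The contrapositive of premise 1 (O(recuse_self ⊃ publish_claim)) is O(~publish_claim ⊃ ~recuse_self), and O(~publish_claim) is already established, so O(~recuse_self).
Premise 9, O(register_disclosure ⊃ recuse_self), contraposes to O(~recuse_self ⊃ ~register_disclosure); with O(~recuse_self) we get O(~register_disclosure).
Yet premise 3 is F(~register_disclosure), i.e. O(register_disclosure).
We now have both O(~register_disclosure) and O(register_disclosure) — register_disclosure is simultaneously obligatory and forbidden, violating the D-axiom.

Inconsistent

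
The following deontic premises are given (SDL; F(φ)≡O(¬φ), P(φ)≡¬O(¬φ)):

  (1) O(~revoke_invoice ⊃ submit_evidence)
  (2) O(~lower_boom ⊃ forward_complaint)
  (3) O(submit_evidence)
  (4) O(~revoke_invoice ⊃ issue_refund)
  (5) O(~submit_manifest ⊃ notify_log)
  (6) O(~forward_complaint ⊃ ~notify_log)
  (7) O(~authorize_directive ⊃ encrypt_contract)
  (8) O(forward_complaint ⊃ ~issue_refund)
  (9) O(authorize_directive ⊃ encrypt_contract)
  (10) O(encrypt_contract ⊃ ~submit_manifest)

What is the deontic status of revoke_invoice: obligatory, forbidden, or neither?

Obligatory

Premises 9 and 7 cover both cases: O(authorize_directive ⊃ encrypt_contract) and O(~authorize_directive ⊃ encrypt_contract). Since authorize_directive ∨ ~authorize_directive is a tautology, O(encrypt_contract) follows.
With premise 10, O(encrypt_contract ⊃ ~submit_manifest), the K-axiom yields O(~submit_manifest).
Applying K to premise 5 (O(~submit_manifest ⊃ notify_log)) and O(~submit_manifest) yields O(notify_log).
Premise 6, O(~forward_complaint ⊃ ~notify_log), contraposes to O(notify_log ⊃ forward_complaint); with O(notify_log) we get O(forward_complaint).
With premise 8, O(forward_complaint ⊃ ~issue_refund), the K-axiom yields O(~issue_refund).
The contrapositive of premise 4 (O(~revoke_invoice ⊃ issue_refund)) is O(~issue_refund ⊃ revoke_invoice), and O(~issue_refund) is already established, so O(revoke_invoice).
Premises 1, 2, 3 do not contribute to this derivation.
Hence revoke_invoice is obligatory.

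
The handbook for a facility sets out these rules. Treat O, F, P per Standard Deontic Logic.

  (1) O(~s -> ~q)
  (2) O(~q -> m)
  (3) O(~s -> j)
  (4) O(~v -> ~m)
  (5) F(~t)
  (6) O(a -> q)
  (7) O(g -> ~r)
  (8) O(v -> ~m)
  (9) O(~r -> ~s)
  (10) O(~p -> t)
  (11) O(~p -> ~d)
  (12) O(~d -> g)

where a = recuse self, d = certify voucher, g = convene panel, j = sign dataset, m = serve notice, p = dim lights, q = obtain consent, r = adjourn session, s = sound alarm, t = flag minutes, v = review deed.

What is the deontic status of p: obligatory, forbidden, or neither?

Premises 4 and 8 are O(~v -> ~m) and O(v -> ~m); every ideal world satisfies ~v or v, so in either case ~m holds — hence O(~m).
Premise 2, O(~q -> m), contraposes to O(~m -> q); with O(~m) we get O(q).
Premise 1 is O(~s -> ~q); contrapositively O(q -> s). Since O(q) holds, K gives O(s).
Premise 9, O(~r -> ~s), contraposes to O(s -> r); with O(s) we get O(r).
Premise 7 is O(g -> ~r); contrapositively O(r -> ~g). Since O(r) holds, K gives O(~g).
Premise 12, O(~d -> g), contraposes to O(~g -> d); with O(~g) we get O(d).
Premise 11 is O(~p -> ~d); contrapositively O(d -> p). Since O(d) holds, K gives O(p).
Premises 3, 5, 6, 10 do not contribute to this derivation.
Hence p is obligatory.

Obligatory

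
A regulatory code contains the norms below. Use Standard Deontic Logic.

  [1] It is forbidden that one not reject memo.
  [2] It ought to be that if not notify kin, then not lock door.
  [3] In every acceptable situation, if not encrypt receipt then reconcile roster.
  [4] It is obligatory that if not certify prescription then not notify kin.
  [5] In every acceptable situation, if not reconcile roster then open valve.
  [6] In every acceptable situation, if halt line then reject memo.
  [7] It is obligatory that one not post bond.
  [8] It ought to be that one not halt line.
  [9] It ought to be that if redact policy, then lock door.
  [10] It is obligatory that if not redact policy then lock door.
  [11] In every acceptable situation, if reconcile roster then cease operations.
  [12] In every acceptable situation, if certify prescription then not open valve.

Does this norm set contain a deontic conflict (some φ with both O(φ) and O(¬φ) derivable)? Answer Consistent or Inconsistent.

Consistent

Premise 6 is O(halt_line → reject_memo); even if O(reject_memo) held, inferring O(halt_line) would be affirming the consequent — invalid.
So O(halt_line) is not derivable, and the apparent clash with O(¬halt_line) does not arise.
A world satisfying every obligation exists (e.g. cease_operations=true, certify_prescription=true, encrypt_receipt=false, halt_line=false, lock_door=true, notify_kin=true, open_valve=false, post_bond=false, reconcile_roster=true, redact_policy=false, reject_memo=true); no atom is both obligatory and forbidden, so the set is consistent.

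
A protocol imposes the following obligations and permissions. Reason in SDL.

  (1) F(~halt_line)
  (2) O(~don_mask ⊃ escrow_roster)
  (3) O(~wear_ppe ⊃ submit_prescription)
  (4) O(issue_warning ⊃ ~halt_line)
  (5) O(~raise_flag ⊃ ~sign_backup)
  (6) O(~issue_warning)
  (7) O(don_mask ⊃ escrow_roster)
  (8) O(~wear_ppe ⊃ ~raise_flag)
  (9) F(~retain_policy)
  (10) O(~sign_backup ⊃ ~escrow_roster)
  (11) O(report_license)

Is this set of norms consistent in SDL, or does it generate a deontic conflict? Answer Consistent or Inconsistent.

Premise 4 is O(issue_warning ⊃ ~halt_line), but O(issue_warning) is not derivable from the premises, so it does not yield O(~halt_line).
So O(~halt_line) is not derivable, and the apparent clash with O(halt_line) does not arise.
A world satisfying every obligation exists (e.g. don_mask=false, escrow_roster=true, halt_line=true, issue_warning=false, raise_flag=true, report_license=true, retain_policy=true, sign_backup=true, submit_prescription=false, wear_ppe=true); no atom is both obligatory and forbidden, so the set is consistent.

Consistent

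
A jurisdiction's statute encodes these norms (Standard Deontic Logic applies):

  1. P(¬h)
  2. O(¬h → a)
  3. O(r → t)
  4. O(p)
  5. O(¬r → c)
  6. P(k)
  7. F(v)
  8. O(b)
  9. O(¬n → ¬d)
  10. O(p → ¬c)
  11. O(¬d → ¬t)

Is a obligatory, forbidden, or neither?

Neither

Premise 2 is O(¬h → a), but O(¬h) is not derivable from the premises (the permission P(¬h) asserts only ¬O(h), not O(¬h)), so it does not yield O(a).
No premise or chain of K-axiom applications forces O(a), and none forces O(¬a). So a is neither obligatory nor forbidden under these norms.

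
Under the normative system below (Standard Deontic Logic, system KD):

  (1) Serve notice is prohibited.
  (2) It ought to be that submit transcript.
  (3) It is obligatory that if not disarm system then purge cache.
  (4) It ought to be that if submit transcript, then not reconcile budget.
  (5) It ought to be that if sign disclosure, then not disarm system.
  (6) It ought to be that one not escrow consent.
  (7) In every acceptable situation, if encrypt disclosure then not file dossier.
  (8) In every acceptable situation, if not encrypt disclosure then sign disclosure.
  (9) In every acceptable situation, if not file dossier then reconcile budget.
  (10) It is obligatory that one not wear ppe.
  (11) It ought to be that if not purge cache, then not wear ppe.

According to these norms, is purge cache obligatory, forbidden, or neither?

From premise 2 we have O(submit_transcript).
Premise 4 is O(submit_transcript → ¬reconcile_budget); since O(submit_transcript), deontic closure gives O(¬reconcile_budget).
Premise 9 is O(¬file_dossier → reconcile_budget); contrapositively O(¬reconcile_budget → file_dossier). Since O(¬reconcile_budget) holds, K gives O(file_dossier).
Premise 7 is O(encrypt_disclosure → ¬file_dossier); contrapositively O(file_dossier → ¬encrypt_disclosure). Since O(file_dossier) holds, K gives O(¬encrypt_disclosure).
With premise 8, O(¬encrypt_disclosure → sign_disclosure), the K-axiom yields O(sign_disclosure).
With premise 5, O(sign_disclosure → ¬disarm_system), the K-axiom yields O(¬disarm_system).
With premise 3, O(¬disarm_system → purge_cache), the K-axiom yields O(purge_cache).
Premises 1, 6, 10, 11 do not contribute to this derivation.
Hence purge_cache is obligatory.

Obligatory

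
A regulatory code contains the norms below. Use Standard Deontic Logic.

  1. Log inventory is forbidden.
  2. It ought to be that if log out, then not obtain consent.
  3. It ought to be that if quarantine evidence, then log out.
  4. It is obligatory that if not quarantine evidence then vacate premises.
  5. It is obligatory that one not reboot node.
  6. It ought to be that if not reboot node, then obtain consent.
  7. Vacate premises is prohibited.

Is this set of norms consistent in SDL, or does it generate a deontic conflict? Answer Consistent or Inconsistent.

Premise 7 is F(vacate_premises), i.e. O(¬vacate_premises).
The contrapositive of premise 4 (O(¬quarantine_evidence → vacate_premises)) is O(¬vacate_premises → quarantine_evidence), and O(¬vacate_premises) is already established, so O(quarantine_evidence).
Premise 3 is O(quarantine_evidence → log_out); since O(quarantine_evidence), deontic closure gives O(log_out).
Premise 2 is O(log_out → ¬obtain_consent); since O(log_out), deontic closure gives O(¬obtain_consent).
Premise 6, O(¬reboot_node → obtain_consent), contraposes to O(¬obtain_consent → reboot_node); with O(¬obtain_consent) we get O(reboot_node).
Yet premise 5 states O(¬reboot_node).
We now have both O(reboot_node) and O(¬reboot_node) — reboot_node is simultaneously obligatory and forbidden, violating the D-axiom.

Inconsistent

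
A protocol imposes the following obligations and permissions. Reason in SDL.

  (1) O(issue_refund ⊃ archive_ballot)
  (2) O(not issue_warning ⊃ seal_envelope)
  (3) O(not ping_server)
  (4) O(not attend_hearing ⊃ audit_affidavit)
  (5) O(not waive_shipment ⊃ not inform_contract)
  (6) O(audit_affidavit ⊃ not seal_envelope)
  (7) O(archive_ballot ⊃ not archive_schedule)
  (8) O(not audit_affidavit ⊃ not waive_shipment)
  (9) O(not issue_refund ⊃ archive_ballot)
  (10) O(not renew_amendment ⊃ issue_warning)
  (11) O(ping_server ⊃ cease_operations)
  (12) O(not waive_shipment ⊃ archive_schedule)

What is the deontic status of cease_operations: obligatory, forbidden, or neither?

Premise 11 is O(ping_server ⊃ cease_operations), but O(ping_server) is not derivable from the premises, so it does not yield O(cease_operations).
No premise or chain of K-axiom applications forces O(cease_operations), and none forces O(not cease_operations). So cease_operations is neither obligatory nor forbidden under these norms.

Neither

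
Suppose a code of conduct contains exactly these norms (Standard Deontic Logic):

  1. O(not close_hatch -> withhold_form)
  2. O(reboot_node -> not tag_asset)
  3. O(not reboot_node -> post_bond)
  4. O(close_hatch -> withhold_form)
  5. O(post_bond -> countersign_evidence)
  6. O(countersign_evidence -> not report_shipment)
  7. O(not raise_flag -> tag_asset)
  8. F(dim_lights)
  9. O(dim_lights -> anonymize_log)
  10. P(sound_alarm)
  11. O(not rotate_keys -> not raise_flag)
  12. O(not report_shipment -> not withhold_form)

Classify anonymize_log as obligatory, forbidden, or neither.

Premise 9 is O(dim_lights -> anonymize_log), but O(dim_lights) is not derivable from the premises, so it does not yield O(anonymize_log).
No premise or chain of K-axiom applications forces O(anonymize_log), and none forces O(not anonymize_log). So anonymize_log is neither obligatory nor forbidden under these norms.

Neither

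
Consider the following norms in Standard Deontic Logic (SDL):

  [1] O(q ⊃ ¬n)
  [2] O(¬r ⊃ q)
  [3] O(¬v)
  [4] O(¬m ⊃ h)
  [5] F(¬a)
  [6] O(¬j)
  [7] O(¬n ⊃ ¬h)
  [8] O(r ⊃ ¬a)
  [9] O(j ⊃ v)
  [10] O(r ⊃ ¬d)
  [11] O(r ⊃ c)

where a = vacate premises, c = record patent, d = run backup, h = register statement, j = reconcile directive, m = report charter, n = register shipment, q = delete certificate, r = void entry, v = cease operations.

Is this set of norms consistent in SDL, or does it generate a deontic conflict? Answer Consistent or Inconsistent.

Premise 9 is O(j ⊃ v), but O(j) is not derivable from the premises, so it does not yield O(v).
So O(v) is not derivable, and the apparent clash with O(¬v) does not arise.
A world satisfying every obligation exists (e.g. a=true, c=false, d=false, h=false, j=false, m=true, n=false, q=true, r=false, v=false); no atom is both obligatory and forbidden, so the set is consistent.

Consistent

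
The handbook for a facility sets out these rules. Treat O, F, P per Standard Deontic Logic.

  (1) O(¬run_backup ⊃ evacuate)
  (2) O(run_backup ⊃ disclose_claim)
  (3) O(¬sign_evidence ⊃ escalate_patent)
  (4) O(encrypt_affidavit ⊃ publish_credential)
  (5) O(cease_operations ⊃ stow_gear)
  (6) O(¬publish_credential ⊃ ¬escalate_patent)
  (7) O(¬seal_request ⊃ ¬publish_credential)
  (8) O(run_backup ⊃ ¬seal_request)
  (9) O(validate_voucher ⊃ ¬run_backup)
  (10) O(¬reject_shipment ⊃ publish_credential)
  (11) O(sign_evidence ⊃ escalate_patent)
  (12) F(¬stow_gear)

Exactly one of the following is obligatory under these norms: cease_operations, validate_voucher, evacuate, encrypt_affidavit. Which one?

evacuate

By case analysis on ¬sign_evidence: premise 3 gives O(¬sign_evidence ⊃ escalate_patent) and premise 11 gives O(sign_evidence ⊃ escalate_patent), so O(escalate_patent) either way.
Premise 6 is O(¬publish_credential ⊃ ¬escalate_patent); contrapositively O(escalate_patent ⊃ publish_credential). Since O(escalate_patent) holds, K gives O(publish_credential).
Premise 7, O(¬seal_request ⊃ ¬publish_credential), contraposes to O(publish_credential ⊃ seal_request); with O(publish_credential) we get O(seal_request).
Premise 8, O(run_backup ⊃ ¬seal_request), contraposes to O(seal_request ⊃ ¬run_backup); with O(seal_request) we get O(¬run_backup).
From O(¬run_backup) and premise 1, O(¬run_backup ⊃ evacuate), we obtain O(evacuate).
So O(evacuate) holds — evacuate is obligatory. None of the other listed options is made obligatory by any chain of premises.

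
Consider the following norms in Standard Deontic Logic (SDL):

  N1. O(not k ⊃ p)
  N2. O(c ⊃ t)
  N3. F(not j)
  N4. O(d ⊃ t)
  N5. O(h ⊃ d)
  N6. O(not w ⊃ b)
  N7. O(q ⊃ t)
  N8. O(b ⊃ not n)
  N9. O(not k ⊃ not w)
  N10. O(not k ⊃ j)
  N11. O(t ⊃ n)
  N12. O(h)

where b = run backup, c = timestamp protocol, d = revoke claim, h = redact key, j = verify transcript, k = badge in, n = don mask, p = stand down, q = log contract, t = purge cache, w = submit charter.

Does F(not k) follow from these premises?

Yes

Premise 12 states O(h) outright.
Premise 5 is O(h ⊃ d); since O(h), deontic closure gives O(d).
Premise 4 is O(d ⊃ t); since O(d), deontic closure gives O(t).
From O(t) and premise 11, O(t ⊃ n), we obtain O(n).
Premise 8 is O(b ⊃ not n); contrapositively O(n ⊃ not b). Since O(n) holds, K gives O(not b).
Premise 6 is O(not w ⊃ b); contrapositively O(not b ⊃ w). Since O(not b) holds, K gives O(w).
Premise 9, O(not k ⊃ not w), contraposes to O(w ⊃ k); with O(w) we get O(k).
Premises 1, 2, 3, 7, 10 do not contribute to this derivation.
So O(k) holds, i.e. F(not k). The claim follows.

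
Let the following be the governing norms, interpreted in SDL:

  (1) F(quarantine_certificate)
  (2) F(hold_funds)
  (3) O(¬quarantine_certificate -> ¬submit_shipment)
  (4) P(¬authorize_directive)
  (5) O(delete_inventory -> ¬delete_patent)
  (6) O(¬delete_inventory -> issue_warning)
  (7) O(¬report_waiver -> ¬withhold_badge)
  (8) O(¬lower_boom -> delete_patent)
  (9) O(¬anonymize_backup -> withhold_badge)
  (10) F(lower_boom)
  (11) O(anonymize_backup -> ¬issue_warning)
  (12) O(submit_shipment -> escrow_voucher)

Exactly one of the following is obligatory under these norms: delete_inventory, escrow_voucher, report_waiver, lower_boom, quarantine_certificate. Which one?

report_waiver

Premise 10, F(lower_boom), is equivalent to O(¬lower_boom).
Applying K to premise 8 (O(¬lower_boom -> delete_patent)) and O(¬lower_boom) yields O(delete_patent).
Premise 5, O(delete_inventory -> ¬delete_patent), contraposes to O(delete_patent -> ¬delete_inventory); with O(delete_patent) we get O(¬delete_inventory).
With premise 6, O(¬delete_inventory -> issue_warning), the K-axiom yields O(issue_warning).
Premise 11 is O(anonymize_backup -> ¬issue_warning); contrapositively O(issue_warning -> ¬anonymize_backup). Since O(issue_warning) holds, K gives O(¬anonymize_backup).
Premise 9 is O(¬anonymize_backup -> withhold_badge); since O(¬anonymize_backup), deontic closure gives O(withhold_badge).
Premise 7 is O(¬report_waiver -> ¬withhold_badge); contrapositively O(withhold_badge -> report_waiver). Since O(withhold_badge) holds, K gives O(report_waiver).
So O(report_waiver) holds — report_waiver is obligatory. None of the other listed options is made obligatory by any chain of premises.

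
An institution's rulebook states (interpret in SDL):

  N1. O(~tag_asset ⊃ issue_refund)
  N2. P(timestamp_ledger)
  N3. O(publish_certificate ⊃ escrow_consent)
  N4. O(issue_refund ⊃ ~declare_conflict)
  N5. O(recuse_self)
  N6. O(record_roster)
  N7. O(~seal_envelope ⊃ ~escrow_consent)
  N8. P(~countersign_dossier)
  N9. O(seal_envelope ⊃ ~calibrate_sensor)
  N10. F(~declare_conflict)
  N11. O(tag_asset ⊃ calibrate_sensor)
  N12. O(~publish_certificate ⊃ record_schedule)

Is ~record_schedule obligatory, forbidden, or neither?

Premise 10 is F(~declare_conflict), i.e. O(declare_conflict).
Premise 4, O(issue_refund ⊃ ~declare_conflict), contraposes to O(declare_conflict ⊃ ~issue_refund); with O(declare_conflict) we get O(~issue_refund).
The contrapositive of premise 1 (O(~tag_asset ⊃ issue_refund)) is O(~issue_refund ⊃ tag_asset), and O(~issue_refund) is already established, so O(tag_asset).
Applying K to premise 11 (O(tag_asset ⊃ calibrate_sensor)) and O(tag_asset) yields O(calibrate_sensor).
The contrapositive of premise 9 (O(seal_envelope ⊃ ~calibrate_sensor)) is O(calibrate_sensor ⊃ ~seal_envelope), and O(calibrate_sensor) is already established, so O(~seal_envelope).
Applying K to premise 7 (O(~seal_envelope ⊃ ~escrow_consent)) and O(~seal_envelope) yields O(~escrow_consent).
Premise 3 is O(publish_certificate ⊃ escrow_consent); contrapositively O(~escrow_consent ⊃ ~publish_certificate). Since O(~escrow_consent) holds, K gives O(~publish_certificate).
Applying K to premise 12 (O(~publish_certificate ⊃ record_schedule)) and O(~publish_certificate) yields O(record_schedule).
Premises 2, 5, 6, 8 do not contribute to this derivation.
Thus O(record_schedule), which is F(~record_schedule): ~record_schedule is forbidden.

Forbidden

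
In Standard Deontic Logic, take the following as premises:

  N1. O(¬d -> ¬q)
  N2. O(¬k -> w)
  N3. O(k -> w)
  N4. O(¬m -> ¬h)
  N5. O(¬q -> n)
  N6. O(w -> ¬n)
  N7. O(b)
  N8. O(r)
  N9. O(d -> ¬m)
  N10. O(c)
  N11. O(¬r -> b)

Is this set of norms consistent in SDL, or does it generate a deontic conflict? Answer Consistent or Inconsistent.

Premise 11 is O(¬r -> b); even if O(b) held, inferring O(¬r) would be affirming the consequent — invalid.
So O(¬r) is not derivable, and the apparent clash with O(r) does not arise.
A world satisfying every obligation exists (e.g. b=true, c=true, d=true, h=false, k=false, m=false, n=false, q=true, r=true, w=true); no atom is both obligatory and forbidden, so the set is consistent.

Consistent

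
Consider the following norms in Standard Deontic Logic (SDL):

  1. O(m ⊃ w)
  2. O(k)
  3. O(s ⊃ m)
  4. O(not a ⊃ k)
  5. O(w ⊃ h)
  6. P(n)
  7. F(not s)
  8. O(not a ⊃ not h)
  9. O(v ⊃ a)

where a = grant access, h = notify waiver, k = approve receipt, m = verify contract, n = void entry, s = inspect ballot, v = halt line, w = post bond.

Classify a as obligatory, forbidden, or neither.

Obligatory

Premise 7, F(not s), is equivalent to O(s).
Premise 3 is O(s ⊃ m); since O(s), deontic closure gives O(m).
With premise 1, O(m ⊃ w), the K-axiom yields O(w).
From O(w) and premise 5, O(w ⊃ h), we obtain O(h).
Premise 8, O(not a ⊃ not h), contraposes to O(h ⊃ a); with O(h) we get O(a).
Premises 2, 4, 6, 9 do not contribute to this derivation.
Hence a is obligatory.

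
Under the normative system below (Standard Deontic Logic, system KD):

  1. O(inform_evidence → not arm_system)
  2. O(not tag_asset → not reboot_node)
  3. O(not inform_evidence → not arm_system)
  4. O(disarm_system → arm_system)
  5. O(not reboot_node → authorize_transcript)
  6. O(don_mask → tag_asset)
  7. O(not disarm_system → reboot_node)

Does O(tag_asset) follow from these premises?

Premises 3 and 1 are O(not inform_evidence → not arm_system) and O(inform_evidence → not arm_system); every ideal world satisfies not inform_evidence or inform_evidence, so in either case not arm_system holds — hence O(not arm_system).
Premise 4 is O(disarm_system → arm_system); contrapositively O(not arm_system → not disarm_system). Since O(not arm_system) holds, K gives O(not disarm_system).
Applying K to premise 7 (O(not disarm_system → reboot_node)) and O(not disarm_system) yields O(reboot_node).
Premise 2, O(not tag_asset → not reboot_node), contraposes to O(reboot_node → tag_asset); with O(reboot_node) we get O(tag_asset).
Premises 5, 6 do not contribute to this derivation.
So O(tag_asset) follows.

Yes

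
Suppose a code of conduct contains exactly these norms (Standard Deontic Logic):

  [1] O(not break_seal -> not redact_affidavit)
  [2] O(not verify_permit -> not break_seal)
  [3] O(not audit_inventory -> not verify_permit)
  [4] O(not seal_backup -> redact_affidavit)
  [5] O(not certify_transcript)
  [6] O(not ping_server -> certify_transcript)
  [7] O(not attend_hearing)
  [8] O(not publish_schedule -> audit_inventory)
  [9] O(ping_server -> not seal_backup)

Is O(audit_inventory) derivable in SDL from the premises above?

Yes

From premise 5 we have O(not certify_transcript).
Premise 6 is O(not ping_server -> certify_transcript); contrapositively O(not certify_transcript -> ping_server). Since O(not certify_transcript) holds, K gives O(ping_server).
From O(ping_server) and premise 9, O(ping_server -> not seal_backup), we obtain O(not seal_backup).
Premise 4 is O(not seal_backup -> redact_affidavit); since O(not seal_backup), deontic closure gives O(redact_affidavit).
The contrapositive of premise 1 (O(not break_seal -> not redact_affidavit)) is O(redact_affidavit -> break_seal), and O(redact_affidavit) is already established, so O(break_seal).
The contrapositive of premise 2 (O(not verify_permit -> not break_seal)) is O(break_seal -> verify_permit), and O(break_seal) is already established, so O(verify_permit).
The contrapositive of premise 3 (O(not audit_inventory -> not verify_permit)) is O(verify_permit -> audit_inventory), and O(verify_permit) is already established, so O(audit_inventory).
Premises 7, 8 do not contribute to this derivation.
So O(audit_inventory) follows.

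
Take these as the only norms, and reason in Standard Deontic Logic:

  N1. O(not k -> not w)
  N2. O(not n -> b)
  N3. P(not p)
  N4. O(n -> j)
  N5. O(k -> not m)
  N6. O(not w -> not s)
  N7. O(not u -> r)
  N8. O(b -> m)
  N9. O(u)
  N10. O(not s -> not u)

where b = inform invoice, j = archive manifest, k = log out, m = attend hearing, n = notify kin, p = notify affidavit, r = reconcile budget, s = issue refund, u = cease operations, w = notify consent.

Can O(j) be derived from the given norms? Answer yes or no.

Yes

Premise 9 gives O(u).
Premise 10, O(not s -> not u), contraposes to O(u -> s); with O(u) we get O(s).
Premise 6, O(not w -> not s), contraposes to O(s -> w); with O(s) we get O(w).
Premise 1, O(not k -> not w), contraposes to O(w -> k); with O(w) we get O(k).
Applying K to premise 5 (O(k -> not m)) and O(k) yields O(not m).
Premise 8 is O(b -> m); contrapositively O(not m -> not b). Since O(not m) holds, K gives O(not b).
Premise 2 is O(not n -> b); contrapositively O(not b -> n). Since O(not b) holds, K gives O(n).
Applying K to premise 4 (O(n -> j)) and O(n) yields O(j).
Premises 3, 7 do not contribute to this derivation.
So O(j) follows.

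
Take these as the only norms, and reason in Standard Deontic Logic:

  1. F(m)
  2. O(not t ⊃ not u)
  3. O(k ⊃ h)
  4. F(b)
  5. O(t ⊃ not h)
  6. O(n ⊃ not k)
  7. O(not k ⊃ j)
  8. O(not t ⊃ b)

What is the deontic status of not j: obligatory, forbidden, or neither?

Premise 4, F(b), is equivalent to O(not b).
Premise 8 is O(not t ⊃ b); contrapositively O(not b ⊃ t). Since O(not b) holds, K gives O(t).
Applying K to premise 5 (O(t ⊃ not h)) and O(t) yields O(not h).
Premise 3 is O(k ⊃ h); contrapositively O(not h ⊃ not k). Since O(not h) holds, K gives O(not k).
From O(not k) and premise 7, O(not k ⊃ j), we obtain O(j).
Premises 1, 2, 6 do not contribute to this derivation.
Thus O(j), which is F(not j): not j is forbidden.

Forbidden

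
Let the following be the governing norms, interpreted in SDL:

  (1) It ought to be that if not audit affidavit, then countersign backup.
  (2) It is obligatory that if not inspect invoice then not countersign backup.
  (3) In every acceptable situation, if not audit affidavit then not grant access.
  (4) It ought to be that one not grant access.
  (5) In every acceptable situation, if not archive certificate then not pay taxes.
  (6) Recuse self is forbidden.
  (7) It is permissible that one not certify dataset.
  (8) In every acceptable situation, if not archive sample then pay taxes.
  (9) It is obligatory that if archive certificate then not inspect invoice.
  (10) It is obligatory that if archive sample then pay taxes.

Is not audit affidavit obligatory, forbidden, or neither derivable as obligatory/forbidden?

Forbidden

By case analysis on ¬archive_sample: premise 8 gives O(¬archive_sample → pay_taxes) and premise 10 gives O(archive_sample → pay_taxes), so O(pay_taxes) either way.
Premise 5 is O(¬archive_certificate → ¬pay_taxes); contrapositively O(pay_taxes → archive_certificate). Since O(pay_taxes) holds, K gives O(archive_certificate).
Premise 9 is O(archive_certificate → ¬inspect_invoice); since O(archive_certificate), deontic closure gives O(¬inspect_invoice).
With premise 2, O(¬inspect_invoice → ¬countersign_backup), the K-axiom yields O(¬countersign_backup).
The contrapositive of premise 1 (O(¬audit_affidavit → countersign_backup)) is O(¬countersign_backup → audit_affidavit), and O(¬countersign_backup) is already established, so O(audit_affidavit).
Premises 3, 4, 6, 7 do not contribute to this derivation.
Thus O(audit_affidavit), which is F(¬audit_affidavit): ¬audit_affidavit is forbidden.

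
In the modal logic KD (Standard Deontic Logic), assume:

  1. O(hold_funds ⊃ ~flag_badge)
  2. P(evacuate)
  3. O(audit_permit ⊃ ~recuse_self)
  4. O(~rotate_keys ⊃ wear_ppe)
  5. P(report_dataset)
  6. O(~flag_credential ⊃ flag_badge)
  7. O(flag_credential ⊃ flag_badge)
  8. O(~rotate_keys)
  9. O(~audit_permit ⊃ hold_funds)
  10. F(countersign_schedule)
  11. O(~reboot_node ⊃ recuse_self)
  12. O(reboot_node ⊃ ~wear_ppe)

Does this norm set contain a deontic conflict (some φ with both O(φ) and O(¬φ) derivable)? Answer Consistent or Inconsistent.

By case analysis on ~flag_credential: premise 6 gives O(~flag_credential ⊃ flag_badge) and premise 7 gives O(flag_credential ⊃ flag_badge), so O(flag_badge) either way.
The contrapositive of premise 1 (O(hold_funds ⊃ ~flag_badge)) is O(flag_badge ⊃ ~hold_funds), and O(flag_badge) is already established, so O(~hold_funds).
The contrapositive of premise 9 (O(~audit_permit ⊃ hold_funds)) is O(~hold_funds ⊃ audit_permit), and O(~hold_funds) is already established, so O(audit_permit).
Applying K to premise 3 (O(audit_permit ⊃ ~recuse_self)) and O(audit_permit) yields O(~recuse_self).
Premise 11 is O(~reboot_node ⊃ recuse_self); contrapositively O(~recuse_self ⊃ reboot_node). Since O(~recuse_self) holds, K gives O(reboot_node).
With premise 12, O(reboot_node ⊃ ~wear_ppe), the K-axiom yields O(~wear_ppe).
Premise 4, O(~rotate_keys ⊃ wear_ppe), contraposes to O(~wear_ppe ⊃ rotate_keys); with O(~wear_ppe) we get O(rotate_keys).
However, premise 8 gives O(~rotate_keys).
We now have both O(rotate_keys) and O(~rotate_keys) — rotate_keys is simultaneously obligatory and forbidden, violating the D-axiom.

Inconsistent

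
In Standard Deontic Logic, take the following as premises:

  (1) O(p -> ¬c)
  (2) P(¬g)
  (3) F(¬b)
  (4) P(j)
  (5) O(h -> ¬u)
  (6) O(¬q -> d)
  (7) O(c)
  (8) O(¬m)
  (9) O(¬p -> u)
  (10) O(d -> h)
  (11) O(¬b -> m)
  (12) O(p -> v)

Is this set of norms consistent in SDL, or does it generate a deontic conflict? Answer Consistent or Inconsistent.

Premise 11 is O(¬b -> m), but O(¬b) is not derivable from the premises, so it does not yield O(m).
So O(m) is not derivable, and the apparent clash with O(¬m) does not arise.
A world satisfying every obligation exists (e.g. b=true, c=true, d=false, g=false, h=false, j=false, m=false, p=false, q=true, u=true, v=false); no atom is both obligatory and forbidden, so the set is consistent.

Consistent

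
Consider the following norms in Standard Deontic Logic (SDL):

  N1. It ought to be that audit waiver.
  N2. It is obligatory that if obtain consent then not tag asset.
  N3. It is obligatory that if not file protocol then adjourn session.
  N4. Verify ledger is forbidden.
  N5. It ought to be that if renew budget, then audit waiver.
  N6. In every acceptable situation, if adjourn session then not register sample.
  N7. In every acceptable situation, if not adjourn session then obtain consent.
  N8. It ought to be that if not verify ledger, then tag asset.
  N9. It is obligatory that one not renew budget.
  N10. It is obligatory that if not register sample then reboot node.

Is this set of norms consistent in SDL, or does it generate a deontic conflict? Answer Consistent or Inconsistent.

Consistent

Premise 5 is O(renew_budget → audit_waiver); even if O(audit_waiver) held, inferring O(renew_budget) would be affirming the consequent — invalid.
So O(renew_budget) is not derivable, and the apparent clash with O(¬renew_budget) does not arise.
A world satisfying every obligation exists (e.g. adjourn_session=true, audit_waiver=true, file_protocol=false, obtain_consent=false, reboot_node=true, register_sample=false, renew_budget=false, tag_asset=true, verify_ledger=false); no atom is both obligatory and forbidden, so the set is consistent.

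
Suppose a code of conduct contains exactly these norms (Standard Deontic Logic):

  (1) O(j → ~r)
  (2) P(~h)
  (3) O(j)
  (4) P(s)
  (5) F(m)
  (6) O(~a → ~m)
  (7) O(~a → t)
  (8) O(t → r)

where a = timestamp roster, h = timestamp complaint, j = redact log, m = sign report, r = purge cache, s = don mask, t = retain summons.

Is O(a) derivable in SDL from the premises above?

From premise 3 we have O(j).
Premise 1 is O(j → ~r); since O(j), deontic closure gives O(~r).
Premise 8, O(t → r), contraposes to O(~r → ~t); with O(~r) we get O(~t).
Premise 7, O(~a → t), contraposes to O(~t → a); with O(~t) we get O(a).
Premises 2, 4, 5, 6 do not contribute to this derivation.
So O(a) follows.

Yes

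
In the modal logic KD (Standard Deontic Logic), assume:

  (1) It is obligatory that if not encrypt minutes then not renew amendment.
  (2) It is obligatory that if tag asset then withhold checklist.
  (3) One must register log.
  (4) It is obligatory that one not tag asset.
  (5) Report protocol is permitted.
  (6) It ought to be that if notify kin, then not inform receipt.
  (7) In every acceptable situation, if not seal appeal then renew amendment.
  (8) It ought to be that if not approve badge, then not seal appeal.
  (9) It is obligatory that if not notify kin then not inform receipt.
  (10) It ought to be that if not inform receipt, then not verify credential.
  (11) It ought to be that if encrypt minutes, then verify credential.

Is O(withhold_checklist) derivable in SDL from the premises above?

Premise 2 is O(tag_asset → withhold_checklist), but O(tag_asset) is not derivable from the premises, so it does not yield O(withhold_checklist).
No other premise forces O(withhold_checklist). An ideal world satisfying every premise can still have withhold_checklist false, so O(withhold_checklist) is not derivable.

No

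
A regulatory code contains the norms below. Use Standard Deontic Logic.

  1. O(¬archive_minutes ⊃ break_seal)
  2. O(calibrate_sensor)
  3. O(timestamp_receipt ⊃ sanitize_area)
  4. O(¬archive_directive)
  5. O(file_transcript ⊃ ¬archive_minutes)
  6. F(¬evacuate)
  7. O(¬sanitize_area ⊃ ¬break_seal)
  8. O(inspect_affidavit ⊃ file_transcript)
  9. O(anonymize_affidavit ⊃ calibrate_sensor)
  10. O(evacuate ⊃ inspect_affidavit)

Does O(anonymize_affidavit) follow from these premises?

No

Premise 9 is O(anonymize_affidavit ⊃ calibrate_sensor); even if O(calibrate_sensor) held, inferring O(anonymize_affidavit) would be affirming the consequent — invalid.
No other premise forces O(anonymize_affidavit). An ideal world satisfying every premise can still have anonymize_affidavit false, so O(anonymize_affidavit) is not derivable.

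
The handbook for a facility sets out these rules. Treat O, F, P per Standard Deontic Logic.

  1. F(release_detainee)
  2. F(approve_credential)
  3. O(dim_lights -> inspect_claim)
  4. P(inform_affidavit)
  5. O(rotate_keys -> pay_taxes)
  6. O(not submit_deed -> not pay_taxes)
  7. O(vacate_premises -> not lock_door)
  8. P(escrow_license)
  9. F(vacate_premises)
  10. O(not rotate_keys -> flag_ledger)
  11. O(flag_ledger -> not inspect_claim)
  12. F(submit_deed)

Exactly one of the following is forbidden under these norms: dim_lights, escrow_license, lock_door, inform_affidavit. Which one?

dim_lights

Premise 12, F(submit_deed), is equivalent to O(not submit_deed).
From O(not submit_deed) and premise 6, O(not submit_deed -> not pay_taxes), we obtain O(not pay_taxes).
The contrapositive of premise 5 (O(rotate_keys -> pay_taxes)) is O(not pay_taxes -> not rotate_keys), and O(not pay_taxes) is already established, so O(not rotate_keys).
Applying K to premise 10 (O(not rotate_keys -> flag_ledger)) and O(not rotate_keys) yields O(flag_ledger).
Premise 11 is O(flag_ledger -> not inspect_claim); since O(flag_ledger), deontic closure gives O(not inspect_claim).
Premise 3 is O(dim_lights -> inspect_claim); contrapositively O(not inspect_claim -> not dim_lights). Since O(not inspect_claim) holds, K gives O(not dim_lights).
So O(not dim_lights) holds, i.e. dim_lights is forbidden. None of the other listed options is forbidden under the premises.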